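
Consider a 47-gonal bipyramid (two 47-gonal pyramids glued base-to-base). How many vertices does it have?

49

A bipyramid over an n-gon has 2n triangular faces and n + 2 vertices: V = 47 + 2 = 49, E = 3·47 = 141, F = 2·47 = 94.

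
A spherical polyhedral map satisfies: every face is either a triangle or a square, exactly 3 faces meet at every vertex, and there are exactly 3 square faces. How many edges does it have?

Let x be the number of triangles; then F = 3 + x.
Edge–face incidences: 2E = 4·3 + 3·x = 12 + 3x.
Every vertex has degree 3, so 3V = 2E.
Euler: V − E + F = 2 ⇒ (2E)/3 − E + (3 + x) = 2.
Multiply by 6: 2·(2E) − 3·(2E) + 6·(3 + x) = 12, i.e. 18 + 6x − (12 + 3x) = 12.
Collecting terms: 3x + 6 = 12, so 3x = 6, so x = 2.
Then 2E = 12 + 3·2 = 18, so E = 9, V = 2E/3 = 6, F = 3 + 2 = 5.

9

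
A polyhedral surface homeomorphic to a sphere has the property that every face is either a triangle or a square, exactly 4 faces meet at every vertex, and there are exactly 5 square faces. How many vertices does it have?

Let x be the number of triangles; then F = 5 + x.
Edge–face incidences: 2E = 4·5 + 3·x = 20 + 3x.
Every vertex has degree 4, so 4V = 2E.
Euler: V − E + F = 2 ⇒ (2E)/4 − E + (5 + x) = 2.
Multiply by 8: 2·(2E) − 4·(2E) + 8·(5 + x) = 16, i.e. 40 + 8x − 2·(20 + 3x) = 16.
Collecting terms: 2x = 16, so x = 8.
Then 2E = 20 + 3·8 = 44, so E = 22, V = 2E/4 = 11, F = 5 + 8 = 13.

11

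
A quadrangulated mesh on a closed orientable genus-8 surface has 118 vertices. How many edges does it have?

264

χ = 2 − 2·8 = -14, and every face is a square so 4F = 2E.
V − E + F = -14 with E = 4F/2 gives 118 − (4/2 − 1)·F = -14, so F = 132 and E = 264.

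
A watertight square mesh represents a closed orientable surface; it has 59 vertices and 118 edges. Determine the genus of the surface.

1

Every face is a square and each edge borders two faces, so 4F = 2·118, giving F = 59.
χ = V − E + F = 59 − 118 + 59 = 0.
For a closed orientable surface χ = 2 − 2g, so g = (2 − (0))/2 = 1.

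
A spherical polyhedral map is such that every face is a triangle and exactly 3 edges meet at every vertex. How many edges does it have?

6

Each face has 3 edges and each edge borders two faces, so 2E = 3F.
Each vertex has degree 3, so 3V = 2E and hence V = 3F/3.
Euler: V − E + F = 2 ⇒ (3F/3) − (3F/2) + F = 2.
Multiply by 6: (6 − 9 + 6)F = 12, i.e. 3F = 12.
So F = 4, E = 3·4/2 = 6, V = 3·4/3 = 4.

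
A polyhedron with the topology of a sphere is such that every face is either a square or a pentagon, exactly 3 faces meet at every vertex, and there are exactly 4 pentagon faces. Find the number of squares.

4

Let x be the number of squares; then F = 4 + x.
Edge–face incidences: 2E = 5·4 + 4·x = 20 + 4x.
Every vertex has degree 3, so 3V = 2E.
Euler: V − E + F = 2 ⇒ (2E)/3 − E + (4 + x) = 2.
Multiply by 6: 2·(2E) − 3·(2E) + 6·(4 + x) = 12, i.e. 24 + 6x − (20 + 4x) = 12.
Collecting terms: 2x + 4 = 12, so 2x = 8, so x = 4.
Then 2E = 20 + 4·4 = 36, so E = 18, V = 2E/3 = 12, F = 4 + 4 = 8.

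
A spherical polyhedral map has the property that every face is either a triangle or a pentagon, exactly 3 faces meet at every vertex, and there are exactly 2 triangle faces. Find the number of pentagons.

Let x be the number of pentagons; then F = 2 + x.
Edge–face incidences: 2E = 3·2 + 5·x = 6 + 5x.
Every vertex has degree 3, so 3V = 2E.
Euler: V − E + F = 2 ⇒ (2E)/3 − E + (2 + x) = 2.
Multiply by 6: 2·(2E) − 3·(2E) + 6·(2 + x) = 12, i.e. 12 + 6x − (6 + 5x) = 12.
Collecting terms: x + 6 = 12, so x = 6.
Then 2E = 6 + 5·6 = 36, so E = 18, V = 2E/3 = 12, F = 2 + 6 = 8.

6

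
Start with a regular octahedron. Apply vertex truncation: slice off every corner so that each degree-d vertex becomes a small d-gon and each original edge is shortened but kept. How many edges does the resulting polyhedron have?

The base solid has V = 6, E = 12, F = 8.
Truncation replaces each original edge-end by a new vertex, so V′ = 2E = 24.
Each original edge survives, and each old vertex of degree d contributes d new edges; summing degrees gives Σd = 2E, so E′ = E + 2E = 3E = 36.
Each original face survives and each original vertex becomes one new face: F′ = F + V = 14.

36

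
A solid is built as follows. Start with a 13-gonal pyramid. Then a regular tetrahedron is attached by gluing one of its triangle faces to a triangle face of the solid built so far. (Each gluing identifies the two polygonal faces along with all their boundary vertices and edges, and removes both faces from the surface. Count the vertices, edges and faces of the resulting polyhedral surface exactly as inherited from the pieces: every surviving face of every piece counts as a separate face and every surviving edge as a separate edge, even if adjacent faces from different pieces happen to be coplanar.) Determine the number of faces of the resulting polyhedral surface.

A 13-gonal pyramid: V=14, E=26, F=14.
Attach a regular tetrahedron (V=4, E=6, F=4) along a 3-gon: merge 3 vertices and 3 edges, delete both glued faces → V=15, E=29, F=16.
Check: V − E + F = 15 − 29 + 16 = 2.

16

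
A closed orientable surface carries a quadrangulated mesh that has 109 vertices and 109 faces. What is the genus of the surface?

1

Every face is a square, so 2E = 4·109 = 436, giving E = 218.
χ = V − E + F = 109 − 218 + 109 = 0.
For a closed orientable surface χ = 2 − 2g, so g = (2 − (0))/2 = 1.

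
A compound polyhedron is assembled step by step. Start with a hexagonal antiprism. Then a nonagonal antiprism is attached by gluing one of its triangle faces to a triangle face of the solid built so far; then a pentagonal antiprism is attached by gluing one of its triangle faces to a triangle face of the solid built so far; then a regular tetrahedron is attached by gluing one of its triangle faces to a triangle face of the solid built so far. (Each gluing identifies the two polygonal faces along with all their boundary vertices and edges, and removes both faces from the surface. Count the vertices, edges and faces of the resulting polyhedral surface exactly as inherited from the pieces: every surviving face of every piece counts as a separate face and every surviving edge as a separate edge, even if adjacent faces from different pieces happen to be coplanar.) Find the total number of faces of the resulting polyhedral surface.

44

A hexagonal antiprism: V=12, E=24, F=14.
Attach a nonagonal antiprism (V=18, E=36, F=20) along a 3-gon: merge 3 vertices and 3 edges, delete both glued faces → V=27, E=57, F=32.
Attach a pentagonal antiprism (V=10, E=20, F=12) along a 3-gon: merge 3 vertices and 3 edges, delete both glued faces → V=34, E=74, F=42.
Attach a regular tetrahedron (V=4, E=6, F=4) along a 3-gon: merge 3 vertices and 3 edges, delete both glued faces → V=35, E=77, F=44.
Check: V − E + F = 35 − 77 + 44 = 2.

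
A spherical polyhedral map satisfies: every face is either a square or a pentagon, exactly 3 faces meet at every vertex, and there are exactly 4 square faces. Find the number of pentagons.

4

Let x be the number of pentagons; then F = 4 + x.
Edge–face incidences: 2E = 4·4 + 5·x = 16 + 5x.
Every vertex has degree 3, so 3V = 2E.
Euler: V − E + F = 2 ⇒ (2E)/3 − E + (4 + x) = 2.
Multiply by 6: 2·(2E) − 3·(2E) + 6·(4 + x) = 12, i.e. 24 + 6x − (16 + 5x) = 12.
Collecting terms: x + 8 = 12, so x = 4.
Then 2E = 16 + 5·4 = 36, so E = 18, V = 2E/3 = 12, F = 4 + 4 = 8.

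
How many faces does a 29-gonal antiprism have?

60

An antiprism on an n-gon has two n-gon caps and 2n triangles: V = 2·29 = 58, E = 4·29 = 116, F = 2·29 + 2 = 60.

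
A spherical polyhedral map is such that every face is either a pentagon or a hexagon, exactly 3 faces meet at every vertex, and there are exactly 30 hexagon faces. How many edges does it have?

Let x be the number of pentagons; then F = 30 + x.
Edge–face incidences: 2E = 6·30 + 5·x = 180 + 5x.
Every vertex has degree 3, so 3V = 2E.
Euler: V − E + F = 2 ⇒ (2E)/3 − E + (30 + x) = 2.
Multiply by 6: 2·(2E) − 3·(2E) + 6·(30 + x) = 12, i.e. 180 + 6x − (180 + 5x) = 12.
Collecting terms: x = 12.
Then 2E = 180 + 5·12 = 240, so E = 120, V = 2E/3 = 80, F = 30 + 12 = 42.

120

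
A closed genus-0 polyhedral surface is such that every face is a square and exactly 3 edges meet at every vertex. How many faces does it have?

6

Each face has 4 edges and each edge borders two faces, so 2E = 4F.
Each vertex has degree 3, so 3V = 2E and hence V = 4F/3.
Euler: V − E + F = 2 ⇒ (4F/3) − (4F/2) + F = 2.
Multiply by 6: (8 − 12 + 6)F = 12, i.e. 2F = 12.
So F = 6, E = 4·6/2 = 12, V = 4·6/3 = 8.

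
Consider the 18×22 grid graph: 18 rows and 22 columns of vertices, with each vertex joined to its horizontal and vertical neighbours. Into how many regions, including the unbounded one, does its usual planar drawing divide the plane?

The grid has V = 18·22 = 396 vertices and E = 18·21 + 22·17 = 752 edges.
F = 2 − V + E = 2 − 396 + 752 = 358.

358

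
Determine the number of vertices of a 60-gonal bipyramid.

A bipyramid over an n-gon has 2n triangular faces and n + 2 vertices: V = 60 + 2 = 62, E = 3·60 = 180, F = 2·60 = 120.
Check: V − E + F = 62 − 180 + 120 = 2.

62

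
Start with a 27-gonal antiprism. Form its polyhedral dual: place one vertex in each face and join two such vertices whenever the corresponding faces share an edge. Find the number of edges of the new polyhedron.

108

The base solid has V = 54, E = 108, F = 56.
The dual swaps V and F and preserves E: V′ = F = 56, E′ = E = 108, F′ = V = 54.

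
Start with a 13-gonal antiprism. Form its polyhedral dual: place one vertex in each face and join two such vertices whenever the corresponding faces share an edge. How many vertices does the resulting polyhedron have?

The base solid has V = 26, E = 52, F = 28.
The dual swaps V and F and preserves E: V′ = F = 28, E′ = E = 52, F′ = V = 26.

28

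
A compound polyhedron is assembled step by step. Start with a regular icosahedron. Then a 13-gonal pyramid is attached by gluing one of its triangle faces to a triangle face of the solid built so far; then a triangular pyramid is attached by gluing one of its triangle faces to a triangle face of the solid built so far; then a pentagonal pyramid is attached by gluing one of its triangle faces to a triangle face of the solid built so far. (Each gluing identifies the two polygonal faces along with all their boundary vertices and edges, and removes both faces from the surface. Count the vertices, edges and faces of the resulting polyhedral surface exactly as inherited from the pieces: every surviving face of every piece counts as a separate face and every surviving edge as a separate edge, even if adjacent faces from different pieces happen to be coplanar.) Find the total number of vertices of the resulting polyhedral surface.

27

A regular icosahedron: V=12, E=30, F=20.
Attach a 13-gonal pyramid (V=14, E=26, F=14) along a 3-gon: merge 3 vertices and 3 edges, delete both glued faces → V=23, E=53, F=32.
Attach a triangular pyramid (V=4, E=6, F=4) along a 3-gon: merge 3 vertices and 3 edges, delete both glued faces → V=24, E=56, F=34.
Attach a pentagonal pyramid (V=6, E=10, F=6) along a 3-gon: merge 3 vertices and 3 edges, delete both glued faces → V=27, E=63, F=38.
Check: V − E + F = 27 − 63 + 38 = 2.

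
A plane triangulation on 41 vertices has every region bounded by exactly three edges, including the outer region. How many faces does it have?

In a plane triangulation 3F = 2E and V − E + F = 2, so F = 2V − 4 = 2·41 − 4 = 78.

78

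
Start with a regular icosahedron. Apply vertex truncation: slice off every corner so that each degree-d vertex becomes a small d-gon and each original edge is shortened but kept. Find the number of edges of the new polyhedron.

The base solid has V = 12, E = 30, F = 20.
Truncation replaces each original edge-end by a new vertex, so V′ = 2E = 60.
Each original edge survives, and each old vertex of degree d contributes d new edges; summing degrees gives Σd = 2E, so E′ = E + 2E = 3E = 90.
Each original face survives and each original vertex becomes one new face: F′ = F + V = 32.

90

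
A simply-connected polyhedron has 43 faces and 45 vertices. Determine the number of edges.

Here V − E + F = 2.
E = V + F − (2) = 45 + 43 − (2) = 86.

86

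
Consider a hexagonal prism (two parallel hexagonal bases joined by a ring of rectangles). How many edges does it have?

18

A prism on an n-gon has two n-gon bases and n rectangular sides: V = 2·6 = 12, E = 3·6 = 18, F = 6 + 2 = 8.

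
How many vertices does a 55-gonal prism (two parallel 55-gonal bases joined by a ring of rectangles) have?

A prism on an n-gon has two n-gon bases and n rectangular sides: V = 2·55 = 110, E = 3·55 = 165, F = 55 + 2 = 57.

110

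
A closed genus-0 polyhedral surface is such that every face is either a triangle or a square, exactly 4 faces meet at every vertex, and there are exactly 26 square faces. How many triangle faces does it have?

Let x be the number of triangles; then F = 26 + x.
Edge–face incidences: 2E = 4·26 + 3·x = 104 + 3x.
Every vertex has degree 4, so 4V = 2E.
Euler: V − E + F = 2 ⇒ (2E)/4 − E + (26 + x) = 2.
Multiply by 8: 2·(2E) − 4·(2E) + 8·(26 + x) = 16, i.e. 208 + 8x − 2·(104 + 3x) = 16.
Collecting terms: 2x = 16, so x = 8.
Then 2E = 104 + 3·8 = 128, so E = 64, V = 2E/4 = 32, F = 26 + 8 = 34.

8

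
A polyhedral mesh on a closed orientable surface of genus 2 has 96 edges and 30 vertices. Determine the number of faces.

64

For a closed orientable surface of genus 2, χ = 2 − 2·2 = -2.
F = -2 − V + E = -2 − 30 + 96 = 64.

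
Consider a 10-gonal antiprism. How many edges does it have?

An antiprism on an n-gon has two n-gon caps and 2n triangles: V = 2·10 = 20, E = 4·10 = 40, F = 2·10 + 2 = 22.
Check: V − E + F = 20 − 40 + 22 = 2.

40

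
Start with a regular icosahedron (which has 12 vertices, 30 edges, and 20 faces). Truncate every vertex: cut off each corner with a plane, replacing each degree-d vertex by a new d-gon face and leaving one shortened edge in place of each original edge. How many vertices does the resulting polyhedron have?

60

Truncation replaces each original edge-end by a new vertex, so V′ = 2E = 60.
Each original edge survives, and each old vertex of degree d contributes d new edges; summing degrees gives Σd = 2E, so E′ = E + 2E = 3E = 90.
Each original face survives and each original vertex becomes one new face: F′ = F + V = 32.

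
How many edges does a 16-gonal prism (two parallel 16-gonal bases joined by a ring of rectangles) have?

A prism on an n-gon has two n-gon bases and n rectangular sides: V = 2·16 = 32, E = 3·16 = 48, F = 16 + 2 = 18.

48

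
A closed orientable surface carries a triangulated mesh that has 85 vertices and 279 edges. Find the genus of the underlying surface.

Every face is a triangle and each edge borders two faces, so 3F = 2·279, giving F = 186.
χ = V − E + F = 85 − 279 + 186 = -8.
For a closed orientable surface χ = 2 − 2g, so g = (2 − (-8))/2 = 5.

5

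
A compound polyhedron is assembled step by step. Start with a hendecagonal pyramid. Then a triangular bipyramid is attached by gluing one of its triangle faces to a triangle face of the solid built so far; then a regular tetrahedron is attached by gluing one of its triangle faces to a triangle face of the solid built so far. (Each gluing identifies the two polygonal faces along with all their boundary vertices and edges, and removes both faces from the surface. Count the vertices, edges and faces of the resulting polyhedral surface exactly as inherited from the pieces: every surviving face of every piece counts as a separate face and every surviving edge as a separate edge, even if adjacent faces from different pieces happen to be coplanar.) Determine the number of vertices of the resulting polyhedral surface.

A hendecagonal pyramid: V=12, E=22, F=12.
Attach a triangular bipyramid (V=5, E=9, F=6) along a 3-gon: merge 3 vertices and 3 edges, delete both glued faces → V=14, E=28, F=16.
Attach a regular tetrahedron (V=4, E=6, F=4) along a 3-gon: merge 3 vertices and 3 edges, delete both glued faces → V=15, E=31, F=18.
Check: V − E + F = 15 − 31 + 18 = 2.

15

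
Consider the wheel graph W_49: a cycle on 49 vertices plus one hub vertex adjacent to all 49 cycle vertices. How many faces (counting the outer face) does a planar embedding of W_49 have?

W_49 has V = 49 + 1 = 50 vertices and E = 2·49 = 98 edges.
By Euler's formula F = 2 − V + E = 2 − 50 + 98 = 50.

50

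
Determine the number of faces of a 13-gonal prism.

A prism on an n-gon has two n-gon bases and n rectangular sides: V = 2·13 = 26, E = 3·13 = 39, F = 13 + 2 = 15.

15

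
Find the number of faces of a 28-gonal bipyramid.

56

A bipyramid over an n-gon has 2n triangular faces and n + 2 vertices: V = 28 + 2 = 30, E = 3·28 = 84, F = 2·28 = 56.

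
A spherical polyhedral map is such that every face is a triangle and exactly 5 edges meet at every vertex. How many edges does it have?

Each face has 3 edges and each edge borders two faces, so 2E = 3F.
Each vertex has degree 5, so 5V = 2E and hence V = 3F/5.
Euler: V − E + F = 2 ⇒ (3F/5) − (3F/2) + F = 2.
Multiply by 10: (6 − 15 + 10)F = 20, i.e. 1F = 20.
So F = 20, E = 3·20/2 = 30, V = 3·20/5 = 12.

30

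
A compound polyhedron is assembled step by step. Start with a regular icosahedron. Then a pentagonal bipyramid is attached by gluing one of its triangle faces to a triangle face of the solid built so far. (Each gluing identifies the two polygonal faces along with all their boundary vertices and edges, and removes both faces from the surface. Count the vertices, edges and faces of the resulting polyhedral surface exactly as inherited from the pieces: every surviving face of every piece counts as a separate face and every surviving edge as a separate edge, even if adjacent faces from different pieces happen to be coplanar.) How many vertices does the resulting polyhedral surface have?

16

A regular icosahedron: V=12, E=30, F=20.
Attach a pentagonal bipyramid (V=7, E=15, F=10) along a 3-gon: merge 3 vertices and 3 edges, delete both glued faces → V=16, E=42, F=28.
Check: V − E + F = 16 − 42 + 28 = 2.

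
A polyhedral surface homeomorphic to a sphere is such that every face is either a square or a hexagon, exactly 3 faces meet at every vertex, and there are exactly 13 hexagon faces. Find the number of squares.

6

Let x be the number of squares; then F = 13 + x.
Edge–face incidences: 2E = 6·13 + 4·x = 78 + 4x.
Every vertex has degree 3, so 3V = 2E.
Euler: V − E + F = 2 ⇒ (2E)/3 − E + (13 + x) = 2.
Multiply by 6: 2·(2E) − 3·(2E) + 6·(13 + x) = 12, i.e. 78 + 6x − (78 + 4x) = 12.
Collecting terms: 2x = 12, so x = 6.
Then 2E = 78 + 4·6 = 102, so E = 51, V = 2E/3 = 34, F = 13 + 6 = 19.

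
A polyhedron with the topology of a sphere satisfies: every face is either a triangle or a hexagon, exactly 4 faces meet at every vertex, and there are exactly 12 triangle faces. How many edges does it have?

24

Let x be the number of hexagons; then F = 12 + x.
Edge–face incidences: 2E = 3·12 + 6·x = 36 + 6x.
Every vertex has degree 4, so 4V = 2E.
Euler: V − E + F = 2 ⇒ (2E)/4 − E + (12 + x) = 2.
Multiply by 8: 2·(2E) − 4·(2E) + 8·(12 + x) = 16, i.e. 96 + 8x − 2·(36 + 6x) = 16.
Collecting terms: −4x + 24 = 16, so −4x = −8, so x = 2.
Then 2E = 36 + 6·2 = 48, so E = 24, V = 2E/4 = 12, F = 12 + 2 = 14.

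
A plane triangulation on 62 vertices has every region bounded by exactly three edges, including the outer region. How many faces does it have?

In a plane triangulation 3F = 2E and V − E + F = 2, so F = 2V − 4 = 2·62 − 4 = 120.

120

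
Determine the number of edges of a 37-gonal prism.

A prism on an n-gon has two n-gon bases and n rectangular sides: V = 2·37 = 74, E = 3·37 = 111, F = 37 + 2 = 39.

111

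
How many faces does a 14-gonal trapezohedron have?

The n-trapezohedron (dual of the n-antiprism) has V = 2·14 + 2 = 30, E = 4·14 = 56, F = 2·14 = 28.

28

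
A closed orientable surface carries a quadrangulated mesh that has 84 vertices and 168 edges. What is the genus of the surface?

1

Every face is a square and each edge borders two faces, so 4F = 2·168, giving F = 84.
χ = V − E + F = 84 − 168 + 84 = 0.
For a closed orientable surface χ = 2 − 2g, so g = (2 − (0))/2 = 1.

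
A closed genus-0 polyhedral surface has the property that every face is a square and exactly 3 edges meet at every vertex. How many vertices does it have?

Each face has 4 edges and each edge borders two faces, so 2E = 4F.
Each vertex has degree 3, so 3V = 2E and hence V = 4F/3.
Euler: V − E + F = 2 ⇒ (4F/3) − (4F/2) + F = 2.
Multiply by 6: (8 − 12 + 6)F = 12, i.e. 2F = 12.
So F = 6, E = 4·6/2 = 12, V = 4·6/3 = 8.

8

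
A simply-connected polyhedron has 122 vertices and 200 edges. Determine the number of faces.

80

Here V − E + F = 2.
F = 2 − V + E = 2 − 122 + 200 = 80.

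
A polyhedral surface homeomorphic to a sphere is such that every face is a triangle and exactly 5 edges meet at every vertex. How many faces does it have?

20

Each face has 3 edges and each edge borders two faces, so 2E = 3F.
Each vertex has degree 5, so 5V = 2E and hence V = 3F/5.
Euler: V − E + F = 2 ⇒ (3F/5) − (3F/2) + F = 2.
Multiply by 10: (6 − 15 + 10)F = 20, i.e. 1F = 20.
So F = 20, E = 3·20/2 = 30, V = 3·20/5 = 12.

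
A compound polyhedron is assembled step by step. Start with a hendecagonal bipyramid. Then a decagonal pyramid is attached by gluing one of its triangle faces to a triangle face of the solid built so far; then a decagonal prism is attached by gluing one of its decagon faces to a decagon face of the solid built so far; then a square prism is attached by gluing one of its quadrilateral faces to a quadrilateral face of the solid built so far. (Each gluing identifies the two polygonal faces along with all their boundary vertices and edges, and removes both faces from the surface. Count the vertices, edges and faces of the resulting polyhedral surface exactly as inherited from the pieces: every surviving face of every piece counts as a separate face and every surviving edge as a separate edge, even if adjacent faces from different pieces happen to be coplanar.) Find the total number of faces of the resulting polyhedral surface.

A hendecagonal bipyramid: V=13, E=33, F=22.
Attach a decagonal pyramid (V=11, E=20, F=11) along a 3-gon: merge 3 vertices and 3 edges, delete both glued faces → V=21, E=50, F=31.
Attach a decagonal prism (V=20, E=30, F=12) along a 10-gon: merge 10 vertices and 10 edges, delete both glued faces → V=31, E=70, F=41.
Attach a square prism (V=8, E=12, F=6) along a 4-gon: merge 4 vertices and 4 edges, delete both glued faces → V=35, E=78, F=45.
Check: V − E + F = 35 − 78 + 45 = 2.

45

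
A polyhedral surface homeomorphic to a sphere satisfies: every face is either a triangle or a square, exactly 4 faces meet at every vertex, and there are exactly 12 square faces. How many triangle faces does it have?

Let x be the number of triangles; then F = 12 + x.
Edge–face incidences: 2E = 4·12 + 3·x = 48 + 3x.
Every vertex has degree 4, so 4V = 2E.
Euler: V − E + F = 2 ⇒ (2E)/4 − E + (12 + x) = 2.
Multiply by 8: 2·(2E) − 4·(2E) + 8·(12 + x) = 16, i.e. 96 + 8x − 2·(48 + 3x) = 16.
Collecting terms: 2x = 16, so x = 8.
Then 2E = 48 + 3·8 = 72, so E = 36, V = 2E/4 = 18, F = 12 + 8 = 20.

8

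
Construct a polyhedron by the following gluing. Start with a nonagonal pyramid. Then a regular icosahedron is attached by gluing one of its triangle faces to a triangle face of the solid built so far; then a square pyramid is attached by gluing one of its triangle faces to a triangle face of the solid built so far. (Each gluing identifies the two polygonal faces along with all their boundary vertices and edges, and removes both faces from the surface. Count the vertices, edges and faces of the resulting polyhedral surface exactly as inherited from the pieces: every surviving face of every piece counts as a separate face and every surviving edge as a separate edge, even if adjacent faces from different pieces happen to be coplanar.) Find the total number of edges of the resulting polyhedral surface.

A nonagonal pyramid: V=10, E=18, F=10.
Attach a regular icosahedron (V=12, E=30, F=20) along a 3-gon: merge 3 vertices and 3 edges, delete both glued faces → V=19, E=45, F=28.
Attach a square pyramid (V=5, E=8, F=5) along a 3-gon: merge 3 vertices and 3 edges, delete both glued faces → V=21, E=50, F=31.
Check: V − E + F = 21 − 50 + 31 = 2.

50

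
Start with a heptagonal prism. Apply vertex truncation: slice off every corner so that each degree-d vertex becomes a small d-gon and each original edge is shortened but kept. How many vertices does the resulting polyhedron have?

The base solid has V = 14, E = 21, F = 9.
Truncation replaces each original edge-end by a new vertex, so V′ = 2E = 42.
Each original edge survives, and each old vertex of degree d contributes d new edges; summing degrees gives Σd = 2E, so E′ = E + 2E = 3E = 63.
Each original face survives and each original vertex becomes one new face: F′ = F + V = 23.

42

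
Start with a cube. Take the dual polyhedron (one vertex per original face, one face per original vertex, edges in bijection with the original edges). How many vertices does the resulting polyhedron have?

6

The base solid has V = 8, E = 12, F = 6.
The dual swaps V and F and preserves E: V′ = F = 6, E′ = E = 12, F′ = V = 8.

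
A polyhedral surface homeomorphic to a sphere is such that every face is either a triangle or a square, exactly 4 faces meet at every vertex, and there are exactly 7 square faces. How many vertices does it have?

Let x be the number of triangles; then F = 7 + x.
Edge–face incidences: 2E = 4·7 + 3·x = 28 + 3x.
Every vertex has degree 4, so 4V = 2E.
Euler: V − E + F = 2 ⇒ (2E)/4 − E + (7 + x) = 2.
Multiply by 8: 2·(2E) − 4·(2E) + 8·(7 + x) = 16, i.e. 56 + 8x − 2·(28 + 3x) = 16.
Collecting terms: 2x = 16, so x = 8.
Then 2E = 28 + 3·8 = 52, so E = 26, V = 2E/4 = 13, F = 7 + 8 = 15.

13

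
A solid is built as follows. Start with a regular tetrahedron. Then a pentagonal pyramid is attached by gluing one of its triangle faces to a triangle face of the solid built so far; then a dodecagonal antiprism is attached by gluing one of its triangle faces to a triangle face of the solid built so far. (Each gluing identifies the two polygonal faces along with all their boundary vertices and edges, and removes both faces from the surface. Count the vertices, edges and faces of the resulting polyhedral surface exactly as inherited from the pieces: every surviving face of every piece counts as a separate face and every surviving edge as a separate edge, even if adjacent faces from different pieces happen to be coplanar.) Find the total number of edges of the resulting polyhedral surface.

58

A regular tetrahedron: V=4, E=6, F=4.
Attach a pentagonal pyramid (V=6, E=10, F=6) along a 3-gon: merge 3 vertices and 3 edges, delete both glued faces → V=7, E=13, F=8.
Attach a dodecagonal antiprism (V=24, E=48, F=26) along a 3-gon: merge 3 vertices and 3 edges, delete both glued faces → V=28, E=58, F=32.
Check: V − E + F = 28 − 58 + 32 = 2.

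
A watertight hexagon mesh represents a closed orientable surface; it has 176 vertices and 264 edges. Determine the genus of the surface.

1

Every face is a hexagon and each edge borders two faces, so 6F = 2·264, giving F = 88.
χ = V − E + F = 176 − 264 + 88 = 0.
For a closed orientable surface χ = 2 − 2g, so g = (2 − (0))/2 = 1.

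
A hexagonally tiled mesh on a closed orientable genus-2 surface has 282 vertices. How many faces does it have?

χ = 2 − 2·2 = -2, and every face is a hexagon so 6F = 2E.
V − E + F = -2 with E = 6F/2 gives 282 − (6/2 − 1)·F = -2, so F = 142 and E = 426.

142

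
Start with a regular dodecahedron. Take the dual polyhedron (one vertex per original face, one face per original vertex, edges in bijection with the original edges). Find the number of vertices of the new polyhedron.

The base solid has V = 20, E = 30, F = 12.
The dual swaps V and F and preserves E: V′ = F = 12, E′ = E = 30, F′ = V = 20.

12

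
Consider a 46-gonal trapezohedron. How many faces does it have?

The n-trapezohedron (dual of the n-antiprism) has V = 2·46 + 2 = 94, E = 4·46 = 184, F = 2·46 = 92.
Check: V − E + F = 94 − 184 + 92 = 2.

92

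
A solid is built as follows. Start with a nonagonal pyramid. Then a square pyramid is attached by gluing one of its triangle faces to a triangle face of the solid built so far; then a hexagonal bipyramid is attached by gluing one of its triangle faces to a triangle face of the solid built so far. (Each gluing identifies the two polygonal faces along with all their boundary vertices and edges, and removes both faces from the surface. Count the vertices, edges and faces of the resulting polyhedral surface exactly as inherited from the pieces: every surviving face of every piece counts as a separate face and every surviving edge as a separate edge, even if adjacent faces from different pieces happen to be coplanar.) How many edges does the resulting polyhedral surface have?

A nonagonal pyramid: V=10, E=18, F=10.
Attach a square pyramid (V=5, E=8, F=5) along a 3-gon: merge 3 vertices and 3 edges, delete both glued faces → V=12, E=23, F=13.
Attach a hexagonal bipyramid (V=8, E=18, F=12) along a 3-gon: merge 3 vertices and 3 edges, delete both glued faces → V=17, E=38, F=23.
Check: V − E + F = 17 − 38 + 23 = 2.

38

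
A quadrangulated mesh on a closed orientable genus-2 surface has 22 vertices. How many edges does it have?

χ = 2 − 2·2 = -2, and every face is a square so 4F = 2E.
V − E + F = -2 with E = 4F/2 gives 22 − (4/2 − 1)·F = -2, so F = 24 and E = 48.

48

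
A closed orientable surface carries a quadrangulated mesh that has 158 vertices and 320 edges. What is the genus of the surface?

2

Every face is a square and each edge borders two faces, so 4F = 2·320, giving F = 160.
χ = V − E + F = 158 − 320 + 160 = -2.
For a closed orientable surface χ = 2 − 2g, so g = (2 − (-2))/2 = 2.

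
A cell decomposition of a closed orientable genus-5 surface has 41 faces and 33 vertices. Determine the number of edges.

For a closed orientable surface of genus 5, χ = 2 − 2·5 = -8.
E = V + F − (-8) = 33 + 41 − (-8) = 82.

82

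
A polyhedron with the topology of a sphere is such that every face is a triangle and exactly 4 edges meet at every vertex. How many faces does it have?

8

Each face has 3 edges and each edge borders two faces, so 2E = 3F.
Each vertex has degree 4, so 4V = 2E and hence V = 3F/4.
Euler: V − E + F = 2 ⇒ (3F/4) − (3F/2) + F = 2.
Multiply by 8: (6 − 12 + 8)F = 16, i.e. 2F = 16.
So F = 8, E = 3·8/2 = 12, V = 3·8/4 = 6.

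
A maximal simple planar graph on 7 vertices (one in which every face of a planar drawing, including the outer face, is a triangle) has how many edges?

15

In a plane triangulation 3F = 2E and V − E + F = 2, so E = 3V − 6 = 3·7 − 6 = 15.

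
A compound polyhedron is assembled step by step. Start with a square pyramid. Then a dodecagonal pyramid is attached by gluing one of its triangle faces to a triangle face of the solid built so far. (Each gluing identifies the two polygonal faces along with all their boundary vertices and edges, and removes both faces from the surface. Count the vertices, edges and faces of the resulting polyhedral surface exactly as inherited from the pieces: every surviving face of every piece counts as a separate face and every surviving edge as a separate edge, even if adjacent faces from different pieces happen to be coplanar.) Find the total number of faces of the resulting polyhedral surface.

A square pyramid: V=5, E=8, F=5.
Attach a dodecagonal pyramid (V=13, E=24, F=13) along a 3-gon: merge 3 vertices and 3 edges, delete both glued faces → V=15, E=29, F=16.
Check: V − E + F = 15 − 29 + 16 = 2.

16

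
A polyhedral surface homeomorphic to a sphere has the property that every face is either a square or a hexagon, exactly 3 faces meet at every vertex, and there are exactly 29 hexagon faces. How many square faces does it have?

6

Let x be the number of squares; then F = 29 + x.
Edge–face incidences: 2E = 6·29 + 4·x = 174 + 4x.
Every vertex has degree 3, so 3V = 2E.
Euler: V − E + F = 2 ⇒ (2E)/3 − E + (29 + x) = 2.
Multiply by 6: 2·(2E) − 3·(2E) + 6·(29 + x) = 12, i.e. 174 + 6x − (174 + 4x) = 12.
Collecting terms: 2x = 12, so x = 6.
Then 2E = 174 + 4·6 = 198, so E = 99, V = 2E/3 = 66, F = 29 + 6 = 35.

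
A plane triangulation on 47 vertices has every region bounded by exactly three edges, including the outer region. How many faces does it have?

In a plane triangulation 3F = 2E and V − E + F = 2, so F = 2V − 4 = 2·47 − 4 = 90.

90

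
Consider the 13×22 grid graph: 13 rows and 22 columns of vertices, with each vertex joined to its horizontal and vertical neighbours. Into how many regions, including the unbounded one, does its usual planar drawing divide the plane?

The grid has V = 13·22 = 286 vertices and E = 13·21 + 22·12 = 537 edges.
F = 2 − V + E = 2 − 286 + 537 = 253.

253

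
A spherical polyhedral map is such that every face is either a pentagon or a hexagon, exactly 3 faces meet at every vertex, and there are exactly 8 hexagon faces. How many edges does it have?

Let x be the number of pentagons; then F = 8 + x.
Edge–face incidences: 2E = 6·8 + 5·x = 48 + 5x.
Every vertex has degree 3, so 3V = 2E.
Euler: V − E + F = 2 ⇒ (2E)/3 − E + (8 + x) = 2.
Multiply by 6: 2·(2E) − 3·(2E) + 6·(8 + x) = 12, i.e. 48 + 6x − (48 + 5x) = 12.
Collecting terms: x = 12.
Then 2E = 48 + 5·12 = 108, so E = 54, V = 2E/3 = 36, F = 8 + 12 = 20.

54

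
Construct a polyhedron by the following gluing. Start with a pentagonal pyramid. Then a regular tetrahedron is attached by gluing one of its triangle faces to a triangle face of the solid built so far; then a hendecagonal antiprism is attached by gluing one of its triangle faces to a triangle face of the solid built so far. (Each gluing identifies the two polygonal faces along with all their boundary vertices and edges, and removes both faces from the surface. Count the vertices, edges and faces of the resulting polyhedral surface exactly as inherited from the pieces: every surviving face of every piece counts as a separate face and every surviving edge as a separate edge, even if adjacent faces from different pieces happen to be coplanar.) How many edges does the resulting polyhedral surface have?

A pentagonal pyramid: V=6, E=10, F=6.
Attach a regular tetrahedron (V=4, E=6, F=4) along a 3-gon: merge 3 vertices and 3 edges, delete both glued faces → V=7, E=13, F=8.
Attach a hendecagonal antiprism (V=22, E=44, F=24) along a 3-gon: merge 3 vertices and 3 edges, delete both glued faces → V=26, E=54, F=30.
Check: V − E + F = 26 − 54 + 30 = 2.

54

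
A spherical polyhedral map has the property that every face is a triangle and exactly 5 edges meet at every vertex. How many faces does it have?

Each face has 3 edges and each edge borders two faces, so 2E = 3F.
Each vertex has degree 5, so 5V = 2E and hence V = 3F/5.
Euler: V − E + F = 2 ⇒ (3F/5) − (3F/2) + F = 2.
Multiply by 10: (6 − 15 + 10)F = 20, i.e. 1F = 20.
So F = 20, E = 3·20/2 = 30, V = 3·20/5 = 12.

20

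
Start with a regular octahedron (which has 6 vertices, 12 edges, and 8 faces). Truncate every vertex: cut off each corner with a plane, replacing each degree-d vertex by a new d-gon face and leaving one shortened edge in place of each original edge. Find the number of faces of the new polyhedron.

14

Truncation replaces each original edge-end by a new vertex, so V′ = 2E = 24.
Each original edge survives, and each old vertex of degree d contributes d new edges; summing degrees gives Σd = 2E, so E′ = E + 2E = 3E = 36.
Each original face survives and each original vertex becomes one new face: F′ = F + V = 14.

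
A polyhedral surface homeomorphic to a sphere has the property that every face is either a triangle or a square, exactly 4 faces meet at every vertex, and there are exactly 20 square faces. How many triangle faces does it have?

Let x be the number of triangles; then F = 20 + x.
Edge–face incidences: 2E = 4·20 + 3·x = 80 + 3x.
Every vertex has degree 4, so 4V = 2E.
Euler: V − E + F = 2 ⇒ (2E)/4 − E + (20 + x) = 2.
Multiply by 8: 2·(2E) − 4·(2E) + 8·(20 + x) = 16, i.e. 160 + 8x − 2·(80 + 3x) = 16.
Collecting terms: 2x = 16, so x = 8.
Then 2E = 80 + 3·8 = 104, so E = 52, V = 2E/4 = 26, F = 20 + 8 = 28.

8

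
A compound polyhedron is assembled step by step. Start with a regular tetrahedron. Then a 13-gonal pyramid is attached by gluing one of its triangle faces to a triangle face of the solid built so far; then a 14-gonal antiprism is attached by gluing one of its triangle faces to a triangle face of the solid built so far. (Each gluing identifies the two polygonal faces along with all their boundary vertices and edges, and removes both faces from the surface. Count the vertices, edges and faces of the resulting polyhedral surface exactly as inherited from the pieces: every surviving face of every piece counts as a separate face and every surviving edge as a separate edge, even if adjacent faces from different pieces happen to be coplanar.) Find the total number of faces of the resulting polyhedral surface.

A regular tetrahedron: V=4, E=6, F=4.
Attach a 13-gonal pyramid (V=14, E=26, F=14) along a 3-gon: merge 3 vertices and 3 edges, delete both glued faces → V=15, E=29, F=16.
Attach a 14-gonal antiprism (V=28, E=56, F=30) along a 3-gon: merge 3 vertices and 3 edges, delete both glued faces → V=40, E=82, F=44.
Check: V − E + F = 40 − 82 + 44 = 2.

44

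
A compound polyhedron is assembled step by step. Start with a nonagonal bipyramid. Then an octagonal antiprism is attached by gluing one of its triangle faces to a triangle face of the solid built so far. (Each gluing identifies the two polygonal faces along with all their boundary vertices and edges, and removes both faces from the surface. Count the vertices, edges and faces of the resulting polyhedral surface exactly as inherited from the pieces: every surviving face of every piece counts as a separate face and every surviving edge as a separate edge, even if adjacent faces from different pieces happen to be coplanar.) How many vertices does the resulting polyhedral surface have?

A nonagonal bipyramid: V=11, E=27, F=18.
Attach an octagonal antiprism (V=16, E=32, F=18) along a 3-gon: merge 3 vertices and 3 edges, delete both glued faces → V=24, E=56, F=34.
Check: V − E + F = 24 − 56 + 34 = 2.

24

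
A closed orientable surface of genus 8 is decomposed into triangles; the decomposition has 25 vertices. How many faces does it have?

78

χ = 2 − 2·8 = -14, and every face is a triangle so 3F = 2E.
V − E + F = -14 with E = 3F/2 gives 25 − (3/2 − 1)·F = -14, so F = 78 and E = 117.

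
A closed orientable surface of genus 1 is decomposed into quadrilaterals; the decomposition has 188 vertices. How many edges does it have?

χ = 2 − 2·1 = 0, and every face is a square so 4F = 2E.
V − E + F = 0 with E = 4F/2 gives 188 − (4/2 − 1)·F = 0, so F = 188 and E = 376.

376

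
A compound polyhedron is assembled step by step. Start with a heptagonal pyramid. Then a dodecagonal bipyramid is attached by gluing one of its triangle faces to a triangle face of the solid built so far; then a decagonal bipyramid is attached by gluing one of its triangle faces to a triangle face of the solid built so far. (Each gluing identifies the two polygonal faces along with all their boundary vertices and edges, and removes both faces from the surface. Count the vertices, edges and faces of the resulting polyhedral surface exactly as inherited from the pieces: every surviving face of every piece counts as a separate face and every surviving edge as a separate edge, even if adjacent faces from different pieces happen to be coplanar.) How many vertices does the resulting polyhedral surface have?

A heptagonal pyramid: V=8, E=14, F=8.
Attach a dodecagonal bipyramid (V=14, E=36, F=24) along a 3-gon: merge 3 vertices and 3 edges, delete both glued faces → V=19, E=47, F=30.
Attach a decagonal bipyramid (V=12, E=30, F=20) along a 3-gon: merge 3 vertices and 3 edges, delete both glued faces → V=28, E=74, F=48.
Check: V − E + F = 28 − 74 + 48 = 2.

28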